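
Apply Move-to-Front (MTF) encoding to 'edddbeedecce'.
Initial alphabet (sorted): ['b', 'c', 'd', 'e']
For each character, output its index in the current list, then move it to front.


MTF encoding:
'e': index 3 in ['b', 'c', 'd', 'e'] -> ['e', 'b', 'c', 'd']
'd': index 3 in ['e', 'b', 'c', 'd'] -> ['d', 'e', 'b', 'c']
'd': index 0 in ['d', 'e', 'b', 'c'] -> ['d', 'e', 'b', 'c']
'd': index 0 in ['d', 'e', 'b', 'c'] -> ['d', 'e', 'b', 'c']
'b': index 2 in ['d', 'e', 'b', 'c'] -> ['b', 'd', 'e', 'c']
'e': index 2 in ['b', 'd', 'e', 'c'] -> ['e', 'b', 'd', 'c']
'e': index 0 in ['e', 'b', 'd', 'c'] -> ['e', 'b', 'd', 'c']
'd': index 2 in ['e', 'b', 'd', 'c'] -> ['d', 'e', 'b', 'c']
'e': index 1 in ['d', 'e', 'b', 'c'] -> ['e', 'd', 'b', 'c']
'c': index 3 in ['e', 'd', 'b', 'c'] -> ['c', 'e', 'd', 'b']
'c': index 0 in ['c', 'e', 'd', 'b'] -> ['c', 'e', 'd', 'b']
'e': index 1 in ['c', 'e', 'd', 'b'] -> ['e', 'c', 'd', 'b']


Output: [3, 3, 0, 0, 2, 2, 0, 2, 1, 3, 0, 1]


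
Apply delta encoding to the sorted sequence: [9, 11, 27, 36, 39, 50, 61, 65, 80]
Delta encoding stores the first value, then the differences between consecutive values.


First value: 9
Deltas:
  11 - 9 = 2
  27 - 11 = 16
  36 - 27 = 9
  39 - 36 = 3
  50 - 39 = 11
  61 - 50 = 11
  65 - 61 = 4
  80 - 65 = 15


Delta encoded: [9, 2, 16, 9, 3, 11, 11, 4, 15]


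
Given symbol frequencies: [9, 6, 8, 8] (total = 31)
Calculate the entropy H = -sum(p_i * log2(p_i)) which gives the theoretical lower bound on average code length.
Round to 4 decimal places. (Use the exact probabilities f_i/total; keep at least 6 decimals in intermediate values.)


Per-symbol terms -p_i * log2(p_i) with p_i = f_i/31:
  p = 9/31 = 0.290323: log2(p) = -1.784271, -p*log2(p) = 0.518014
  p = 6/31 = 0.193548: log2(p) = -2.369234, -p*log2(p) = 0.458561
  p = 8/31 = 0.258065: log2(p) = -1.954196, -p*log2(p) = 0.504309
  p = 8/31 = 0.258065: log2(p) = -1.954196, -p*log2(p) = 0.504309
H = 0.518014 + 0.458561 + 0.504309 + 0.504309 = 1.985193

H = 1.9852 bits/symbol


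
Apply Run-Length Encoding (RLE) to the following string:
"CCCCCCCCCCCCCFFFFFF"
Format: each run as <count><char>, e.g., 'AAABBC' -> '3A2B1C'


Scanning runs left to right:
  i=0: run of 'C' x 13 -> '13C'
  i=13: run of 'F' x 6 -> '6F'

RLE = 13C6F


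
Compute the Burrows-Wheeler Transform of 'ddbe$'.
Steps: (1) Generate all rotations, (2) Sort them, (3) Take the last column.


Rotations (sorted):
  0: $ddbe -> last char: e
  1: be$dd -> last char: d
  2: dbe$d -> last char: d
  3: ddbe$ -> last char: $
  4: e$ddb -> last char: b


BWT = edd$b


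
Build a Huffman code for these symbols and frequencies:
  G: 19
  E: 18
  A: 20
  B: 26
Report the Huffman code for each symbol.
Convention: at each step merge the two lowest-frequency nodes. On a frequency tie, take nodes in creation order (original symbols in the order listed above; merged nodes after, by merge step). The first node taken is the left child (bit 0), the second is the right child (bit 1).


Huffman tree construction:
Step 1: Merge E(18) + G(19) = 37
Step 2: Merge A(20) + B(26) = 46
Step 3: Merge (E+G)(37) + (A+B)(46) = 83
Read each symbol's code off the tree from the root (left child = 0, right child = 1).

Codes:
  G: 01 (length 2)
  E: 00 (length 2)
  A: 10 (length 2)
  B: 11 (length 2)
Average code length: 166/83 = 2.0000 bits/symbol


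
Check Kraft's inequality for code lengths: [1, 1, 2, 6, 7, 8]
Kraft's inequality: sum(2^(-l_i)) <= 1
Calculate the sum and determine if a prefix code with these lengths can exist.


Sum = 2^(-1) + 2^(-1) + 2^(-2) + 2^(-6) + 2^(-7) + 2^(-8)
    = 0.5 + 0.5 + 0.25 + 0.015625 + 0.0078125 + 0.00390625
    = 327/256 = 1.27734375
Since 1.27734375 > 1, Kraft's inequality is NOT satisfied.
A prefix code with these lengths CANNOT exist.

Kraft sum = 1.27734375. Not satisfied.


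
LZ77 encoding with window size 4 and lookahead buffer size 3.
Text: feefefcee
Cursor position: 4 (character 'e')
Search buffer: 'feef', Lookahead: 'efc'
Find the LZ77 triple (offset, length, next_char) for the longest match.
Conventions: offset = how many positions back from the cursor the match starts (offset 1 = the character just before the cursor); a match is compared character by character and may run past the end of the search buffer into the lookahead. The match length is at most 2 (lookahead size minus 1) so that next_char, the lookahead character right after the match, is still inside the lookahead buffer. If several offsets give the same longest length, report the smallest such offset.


Try each offset into the search buffer:
  offset=1 (pos 3, char 'f'): match length 0
  offset=2 (pos 2, char 'e'): match length 2
  offset=3 (pos 1, char 'e'): match length 1
  offset=4 (pos 0, char 'f'): match length 0
Longest match has length 2 at offset 2.
next_char = character at position 4 + 2 = 6 -> 'c'

Best match: offset=2, length=2 (matching 'ef' starting at position 2)
LZ77 triple: (2, 2, 'c')


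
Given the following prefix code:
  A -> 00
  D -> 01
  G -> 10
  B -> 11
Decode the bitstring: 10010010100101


Decoding step by step:
Bits 10 -> G
Bits 01 -> D
Bits 00 -> A
Bits 10 -> G
Bits 10 -> G
Bits 01 -> D
Bits 01 -> D


Decoded message: GDAGGDD


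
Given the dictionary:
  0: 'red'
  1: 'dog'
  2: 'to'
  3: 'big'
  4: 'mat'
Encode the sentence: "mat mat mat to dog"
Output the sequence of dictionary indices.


Look up each word in the dictionary:
  'mat' -> 4
  'mat' -> 4
  'mat' -> 4
  'to' -> 2
  'dog' -> 1

Encoded: [4, 4, 4, 2, 1]


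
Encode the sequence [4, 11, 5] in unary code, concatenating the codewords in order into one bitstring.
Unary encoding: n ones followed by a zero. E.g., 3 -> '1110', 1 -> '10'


Encode each number as n ones followed by a terminating 0:
  4 -> 11110 (5 bits)
  11 -> 111111111110 (12 bits)
  5 -> 111110 (6 bits)
Total length = 5 + 12 + 6 = 23 bits.

Unary([4, 11, 5]) = 11110111111111110111110 (23 bits)


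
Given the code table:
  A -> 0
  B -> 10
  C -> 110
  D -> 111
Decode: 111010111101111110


Decoding:
111 -> D
0 -> A
10 -> B
111 -> D
10 -> B
111 -> D
111 -> D
0 -> A


Result: DABDBDDA


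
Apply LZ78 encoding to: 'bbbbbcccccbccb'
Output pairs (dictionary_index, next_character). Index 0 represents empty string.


LZ78 encoding steps:
Dictionary: {0: ''}
Step 1: w='' (idx 0), next='b' -> output (0, 'b'), add 'b' as idx 1
Step 2: w='b' (idx 1), next='b' -> output (1, 'b'), add 'bb' as idx 2
Step 3: w='bb' (idx 2), next='c' -> output (2, 'c'), add 'bbc' as idx 3
Step 4: w='' (idx 0), next='c' -> output (0, 'c'), add 'c' as idx 4
Step 5: w='c' (idx 4), next='c' -> output (4, 'c'), add 'cc' as idx 5
Step 6: w='c' (idx 4), next='b' -> output (4, 'b'), add 'cb' as idx 6
Step 7: w='cc' (idx 5), next='b' -> output (5, 'b'), add 'ccb' as idx 7


Encoded: [(0, 'b'), (1, 'b'), (2, 'c'), (0, 'c'), (4, 'c'), (4, 'b'), (5, 'b')]


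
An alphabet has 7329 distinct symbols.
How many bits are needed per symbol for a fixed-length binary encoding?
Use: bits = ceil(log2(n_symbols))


log2(7329) = 12.8394
Bracket: 2^12 = 4096 < 7329 <= 2^13 = 8192
So ceil(log2(7329)) = 13

bits = ceil(log2(7329)) = ceil(12.8394) = 13 bits


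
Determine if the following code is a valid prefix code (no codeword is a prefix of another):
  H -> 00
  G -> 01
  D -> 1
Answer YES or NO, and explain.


Checking each pair (does one codeword prefix another?):
  H='00' vs G='01': no prefix
  H='00' vs D='1': no prefix
  G='01' vs H='00': no prefix
  G='01' vs D='1': no prefix
  D='1' vs H='00': no prefix
  D='1' vs G='01': no prefix
No violation found over all pairs.

YES -- this is a valid prefix code. No codeword is a prefix of any other codeword.


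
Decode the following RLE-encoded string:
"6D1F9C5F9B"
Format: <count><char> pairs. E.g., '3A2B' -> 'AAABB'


Expanding each <count><char> pair:
  6D -> 'DDDDDD'
  1F -> 'F'
  9C -> 'CCCCCCCCC'
  5F -> 'FFFFF'
  9B -> 'BBBBBBBBB'

Decoded = DDDDDDFCCCCCCCCCFFFFFBBBBBBBBB


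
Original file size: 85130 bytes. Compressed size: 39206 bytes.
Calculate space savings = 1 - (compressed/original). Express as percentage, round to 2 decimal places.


ratio = compressed/original = 39206/85130 = 0.460543
savings = 1 - ratio = 1 - 0.460543 = 0.539457
as a percentage: 0.539457 * 100 = 53.95%

Space savings = 1 - 39206/85130 = 53.95%


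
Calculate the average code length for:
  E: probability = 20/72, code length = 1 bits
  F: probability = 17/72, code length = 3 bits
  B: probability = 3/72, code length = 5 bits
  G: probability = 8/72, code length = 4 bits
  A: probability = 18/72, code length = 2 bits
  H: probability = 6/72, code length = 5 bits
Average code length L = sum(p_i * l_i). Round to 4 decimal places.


Weighted contributions p_i * l_i:
  E: (20/72) * 1 = 20/72
  F: (17/72) * 3 = 51/72
  B: (3/72) * 5 = 15/72
  G: (8/72) * 4 = 32/72
  A: (18/72) * 2 = 36/72
  H: (6/72) * 5 = 30/72
Sum = (20 + 51 + 15 + 32 + 36 + 30)/72 = 184/72

L = 184/72 = 2.5556 bits/symbol


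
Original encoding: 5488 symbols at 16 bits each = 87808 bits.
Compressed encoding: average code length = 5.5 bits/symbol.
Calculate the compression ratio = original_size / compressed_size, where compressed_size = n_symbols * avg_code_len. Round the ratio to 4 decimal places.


original_size = n_symbols * orig_bits = 5488 * 16 = 87808 bits
compressed_size = n_symbols * avg_code_len = 5488 * 5.5 = 30184.0 bits
ratio = original_size / compressed_size = 87808 / 30184.0 = 2.9091

Compression ratio = 2.9091


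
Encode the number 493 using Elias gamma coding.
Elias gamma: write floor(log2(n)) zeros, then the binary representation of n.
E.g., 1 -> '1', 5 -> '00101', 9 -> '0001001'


num_bits = floor(log2(493)) + 1 = 9
leading_zeros = num_bits - 1 = 8
binary(493) = 111101101

Elias gamma(493) = '00000000' + '111101101' = 00000000111101101 (17 bits)


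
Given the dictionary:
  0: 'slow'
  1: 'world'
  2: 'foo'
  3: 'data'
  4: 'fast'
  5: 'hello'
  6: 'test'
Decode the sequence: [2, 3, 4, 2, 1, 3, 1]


Look up each index in the dictionary:
  2 -> 'foo'
  3 -> 'data'
  4 -> 'fast'
  2 -> 'foo'
  1 -> 'world'
  3 -> 'data'
  1 -> 'world'

Decoded: "foo data fast foo world data world"


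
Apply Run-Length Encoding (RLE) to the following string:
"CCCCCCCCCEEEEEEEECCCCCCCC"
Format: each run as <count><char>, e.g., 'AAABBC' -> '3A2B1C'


Scanning runs left to right:
  i=0: run of 'C' x 9 -> '9C'
  i=9: run of 'E' x 8 -> '8E'
  i=17: run of 'C' x 8 -> '8C'

RLE = 9C8E8C


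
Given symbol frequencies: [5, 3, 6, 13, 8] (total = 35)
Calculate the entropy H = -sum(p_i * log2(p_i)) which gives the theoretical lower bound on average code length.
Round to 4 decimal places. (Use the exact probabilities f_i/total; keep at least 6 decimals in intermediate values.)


Per-symbol terms -p_i * log2(p_i) with p_i = f_i/35:
  p = 5/35 = 0.142857: log2(p) = -2.807355, -p*log2(p) = 0.401051
  p = 3/35 = 0.085714: log2(p) = -3.544321, -p*log2(p) = 0.303799
  p = 6/35 = 0.171429: log2(p) = -2.544321, -p*log2(p) = 0.436169
  p = 13/35 = 0.371429: log2(p) = -1.428843, -p*log2(p) = 0.530713
  p = 8/35 = 0.228571: log2(p) = -2.129283, -p*log2(p) = 0.486693
H = 0.401051 + 0.303799 + 0.436169 + 0.530713 + 0.486693 = 2.158425

H = 2.1584 bits/symbol


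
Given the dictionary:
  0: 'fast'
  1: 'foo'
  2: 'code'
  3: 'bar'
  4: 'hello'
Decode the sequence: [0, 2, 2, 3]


Look up each index in the dictionary:
  0 -> 'fast'
  2 -> 'code'
  2 -> 'code'
  3 -> 'bar'

Decoded: "fast code code bar"


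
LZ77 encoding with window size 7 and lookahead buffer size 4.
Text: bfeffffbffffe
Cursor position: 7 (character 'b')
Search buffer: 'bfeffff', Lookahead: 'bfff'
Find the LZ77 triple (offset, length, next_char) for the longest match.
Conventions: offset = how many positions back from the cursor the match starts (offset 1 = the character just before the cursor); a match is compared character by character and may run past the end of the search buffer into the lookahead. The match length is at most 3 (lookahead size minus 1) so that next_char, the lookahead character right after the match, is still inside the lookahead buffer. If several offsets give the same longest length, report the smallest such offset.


Try each offset into the search buffer:
  offset=1 (pos 6, char 'f'): match length 0
  offset=2 (pos 5, char 'f'): match length 0
  offset=3 (pos 4, char 'f'): match length 0
  offset=4 (pos 3, char 'f'): match length 0
  offset=5 (pos 2, char 'e'): match length 0
  offset=6 (pos 1, char 'f'): match length 0
  offset=7 (pos 0, char 'b'): match length 2
Longest match has length 2 at offset 7.
next_char = character at position 7 + 2 = 9 -> 'f'

Best match: offset=7, length=2 (matching 'bf' starting at position 0)
LZ77 triple: (7, 2, 'f')


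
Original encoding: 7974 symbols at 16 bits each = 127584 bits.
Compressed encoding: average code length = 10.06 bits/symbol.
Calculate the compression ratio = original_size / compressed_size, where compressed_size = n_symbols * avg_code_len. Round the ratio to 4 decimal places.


original_size = n_symbols * orig_bits = 7974 * 16 = 127584 bits
compressed_size = n_symbols * avg_code_len = 7974 * 10.06 = 80218.44 bits
ratio = original_size / compressed_size = 127584 / 80218.44 = 1.5905

Compression ratio = 1.5905


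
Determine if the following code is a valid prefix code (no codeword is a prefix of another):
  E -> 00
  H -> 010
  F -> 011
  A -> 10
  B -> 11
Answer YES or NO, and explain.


Checking each pair (does one codeword prefix another?):
  E='00' vs H='010': no prefix
  E='00' vs F='011': no prefix
  E='00' vs A='10': no prefix
  E='00' vs B='11': no prefix
  H='010' vs E='00': no prefix
  H='010' vs F='011': no prefix
  H='010' vs A='10': no prefix
  H='010' vs B='11': no prefix
  F='011' vs E='00': no prefix
  F='011' vs H='010': no prefix
  F='011' vs A='10': no prefix
  F='011' vs B='11': no prefix
  A='10' vs E='00': no prefix
  A='10' vs H='010': no prefix
  A='10' vs F='011': no prefix
  A='10' vs B='11': no prefix
  B='11' vs E='00': no prefix
  B='11' vs H='010': no prefix
  B='11' vs F='011': no prefix
  B='11' vs A='10': no prefix
No violation found over all pairs.

YES -- this is a valid prefix code. No codeword is a prefix of any other codeword.


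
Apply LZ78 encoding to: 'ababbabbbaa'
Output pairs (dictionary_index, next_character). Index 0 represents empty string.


LZ78 encoding steps:
Dictionary: {0: ''}
Step 1: w='' (idx 0), next='a' -> output (0, 'a'), add 'a' as idx 1
Step 2: w='' (idx 0), next='b' -> output (0, 'b'), add 'b' as idx 2
Step 3: w='a' (idx 1), next='b' -> output (1, 'b'), add 'ab' as idx 3
Step 4: w='b' (idx 2), next='a' -> output (2, 'a'), add 'ba' as idx 4
Step 5: w='b' (idx 2), next='b' -> output (2, 'b'), add 'bb' as idx 5
Step 6: w='ba' (idx 4), next='a' -> output (4, 'a'), add 'baa' as idx 6


Encoded: [(0, 'a'), (0, 'b'), (1, 'b'), (2, 'a'), (2, 'b'), (4, 'a')]


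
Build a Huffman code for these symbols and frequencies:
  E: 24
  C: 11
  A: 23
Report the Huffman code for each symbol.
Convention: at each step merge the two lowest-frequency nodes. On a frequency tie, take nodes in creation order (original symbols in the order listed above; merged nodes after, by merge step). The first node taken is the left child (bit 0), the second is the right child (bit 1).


Huffman tree construction:
Step 1: Merge C(11) + A(23) = 34
Step 2: Merge E(24) + (C+A)(34) = 58
Read each symbol's code off the tree from the root (left child = 0, right child = 1).

Codes:
  E: 0 (length 1)
  C: 10 (length 2)
  A: 11 (length 2)
Average code length: 92/58 = 1.5862 bits/symbol


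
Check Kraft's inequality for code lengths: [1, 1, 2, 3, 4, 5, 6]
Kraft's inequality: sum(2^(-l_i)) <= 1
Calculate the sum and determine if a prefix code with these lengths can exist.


Sum = 2^(-1) + 2^(-1) + 2^(-2) + 2^(-3) + 2^(-4) + 2^(-5) + 2^(-6)
    = 0.5 + 0.5 + 0.25 + 0.125 + 0.0625 + 0.03125 + 0.015625
    = 95/64 = 1.484375
Since 1.484375 > 1, Kraft's inequality is NOT satisfied.
A prefix code with these lengths CANNOT exist.

Kraft sum = 1.484375. Not satisfied.


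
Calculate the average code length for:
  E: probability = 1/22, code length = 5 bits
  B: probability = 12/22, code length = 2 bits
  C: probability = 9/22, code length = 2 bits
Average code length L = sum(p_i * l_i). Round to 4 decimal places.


Weighted contributions p_i * l_i:
  E: (1/22) * 5 = 5/22
  B: (12/22) * 2 = 24/22
  C: (9/22) * 2 = 18/22
Sum = (5 + 24 + 18)/22 = 47/22

L = 47/22 = 2.1364 bits/symbol


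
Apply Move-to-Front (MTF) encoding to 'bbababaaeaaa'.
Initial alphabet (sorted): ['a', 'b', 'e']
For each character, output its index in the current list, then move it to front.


MTF encoding:
'b': index 1 in ['a', 'b', 'e'] -> ['b', 'a', 'e']
'b': index 0 in ['b', 'a', 'e'] -> ['b', 'a', 'e']
'a': index 1 in ['b', 'a', 'e'] -> ['a', 'b', 'e']
'b': index 1 in ['a', 'b', 'e'] -> ['b', 'a', 'e']
'a': index 1 in ['b', 'a', 'e'] -> ['a', 'b', 'e']
'b': index 1 in ['a', 'b', 'e'] -> ['b', 'a', 'e']
'a': index 1 in ['b', 'a', 'e'] -> ['a', 'b', 'e']
'a': index 0 in ['a', 'b', 'e'] -> ['a', 'b', 'e']
'e': index 2 in ['a', 'b', 'e'] -> ['e', 'a', 'b']
'a': index 1 in ['e', 'a', 'b'] -> ['a', 'e', 'b']
'a': index 0 in ['a', 'e', 'b'] -> ['a', 'e', 'b']
'a': index 0 in ['a', 'e', 'b'] -> ['a', 'e', 'b']


Output: [1, 0, 1, 1, 1, 1, 1, 0, 2, 1, 0, 0]


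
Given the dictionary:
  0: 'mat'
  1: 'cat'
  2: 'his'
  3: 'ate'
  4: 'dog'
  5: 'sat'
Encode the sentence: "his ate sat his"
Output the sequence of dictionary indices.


Look up each word in the dictionary:
  'his' -> 2
  'ate' -> 3
  'sat' -> 5
  'his' -> 2

Encoded: [2, 3, 5, 2]


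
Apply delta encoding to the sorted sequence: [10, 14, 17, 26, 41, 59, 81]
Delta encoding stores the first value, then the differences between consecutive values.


First value: 10
Deltas:
  14 - 10 = 4
  17 - 14 = 3
  26 - 17 = 9
  41 - 26 = 15
  59 - 41 = 18
  81 - 59 = 22


Delta encoded: [10, 4, 3, 9, 15, 18, 22]


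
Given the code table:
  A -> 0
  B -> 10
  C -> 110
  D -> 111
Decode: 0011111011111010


Decoding:
0 -> A
0 -> A
111 -> D
110 -> C
111 -> D
110 -> C
10 -> B


Result: AADCDCB


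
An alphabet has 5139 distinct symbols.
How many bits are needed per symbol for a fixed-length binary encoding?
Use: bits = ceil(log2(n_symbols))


log2(5139) = 12.3273
Bracket: 2^12 = 4096 < 5139 <= 2^13 = 8192
So ceil(log2(5139)) = 13

bits = ceil(log2(5139)) = ceil(12.3273) = 13 bits


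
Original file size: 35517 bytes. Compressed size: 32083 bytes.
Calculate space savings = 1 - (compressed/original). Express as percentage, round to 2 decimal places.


ratio = compressed/original = 32083/35517 = 0.903314
savings = 1 - ratio = 1 - 0.903314 = 0.096686
as a percentage: 0.096686 * 100 = 9.67%

Space savings = 1 - 32083/35517 = 9.67%


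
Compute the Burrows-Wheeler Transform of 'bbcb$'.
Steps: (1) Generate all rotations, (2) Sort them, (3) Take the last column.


Rotations (sorted):
  0: $bbcb -> last char: b
  1: b$bbc -> last char: c
  2: bbcb$ -> last char: $
  3: bcb$b -> last char: b
  4: cb$bb -> last char: b


BWT = bc$bb


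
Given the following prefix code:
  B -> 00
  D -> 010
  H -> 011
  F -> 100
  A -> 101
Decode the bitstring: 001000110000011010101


Decoding step by step:
Bits 00 -> B
Bits 100 -> F
Bits 011 -> H
Bits 00 -> B
Bits 00 -> B
Bits 011 -> H
Bits 010 -> D
Bits 101 -> A


Decoded message: BFHBBHDA


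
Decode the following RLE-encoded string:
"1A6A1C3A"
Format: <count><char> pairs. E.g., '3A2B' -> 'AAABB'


Expanding each <count><char> pair:
  1A -> 'A'
  6A -> 'AAAAAA'
  1C -> 'C'
  3A -> 'AAA'

Decoded = AAAAAAACAAA


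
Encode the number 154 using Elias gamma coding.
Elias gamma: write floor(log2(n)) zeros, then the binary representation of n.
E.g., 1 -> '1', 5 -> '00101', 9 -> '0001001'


num_bits = floor(log2(154)) + 1 = 8
leading_zeros = num_bits - 1 = 7
binary(154) = 10011010

Elias gamma(154) = '0000000' + '10011010' = 000000010011010 (15 bits)


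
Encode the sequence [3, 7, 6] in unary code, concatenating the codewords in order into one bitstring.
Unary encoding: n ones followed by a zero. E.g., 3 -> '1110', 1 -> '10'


Encode each number as n ones followed by a terminating 0:
  3 -> 1110 (4 bits)
  7 -> 11111110 (8 bits)
  6 -> 1111110 (7 bits)
Total length = 4 + 8 + 7 = 19 bits.

Unary([3, 7, 6]) = 1110111111101111110 (19 bits)


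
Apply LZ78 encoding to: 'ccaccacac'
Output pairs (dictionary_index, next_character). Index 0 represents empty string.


LZ78 encoding steps:
Dictionary: {0: ''}
Step 1: w='' (idx 0), next='c' -> output (0, 'c'), add 'c' as idx 1
Step 2: w='c' (idx 1), next='a' -> output (1, 'a'), add 'ca' as idx 2
Step 3: w='c' (idx 1), next='c' -> output (1, 'c'), add 'cc' as idx 3
Step 4: w='' (idx 0), next='a' -> output (0, 'a'), add 'a' as idx 4
Step 5: w='ca' (idx 2), next='c' -> output (2, 'c'), add 'cac' as idx 5


Encoded: [(0, 'c'), (1, 'a'), (1, 'c'), (0, 'a'), (2, 'c')]


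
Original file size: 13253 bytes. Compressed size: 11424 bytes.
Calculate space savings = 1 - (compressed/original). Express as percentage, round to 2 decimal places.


ratio = compressed/original = 11424/13253 = 0.861994
savings = 1 - ratio = 1 - 0.861994 = 0.138006
as a percentage: 0.138006 * 100 = 13.8%

Space savings = 1 - 11424/13253 = 13.8%


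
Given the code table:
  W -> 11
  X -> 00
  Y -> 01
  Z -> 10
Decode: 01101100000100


Decoding:
01 -> Y
10 -> Z
11 -> W
00 -> X
00 -> X
01 -> Y
00 -> X


Result: YZWXXYX


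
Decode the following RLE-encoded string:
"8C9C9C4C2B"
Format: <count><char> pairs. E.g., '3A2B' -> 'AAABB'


Expanding each <count><char> pair:
  8C -> 'CCCCCCCC'
  9C -> 'CCCCCCCCC'
  9C -> 'CCCCCCCCC'
  4C -> 'CCCC'
  2B -> 'BB'

Decoded = CCCCCCCCCCCCCCCCCCCCCCCCCCCCCCBB


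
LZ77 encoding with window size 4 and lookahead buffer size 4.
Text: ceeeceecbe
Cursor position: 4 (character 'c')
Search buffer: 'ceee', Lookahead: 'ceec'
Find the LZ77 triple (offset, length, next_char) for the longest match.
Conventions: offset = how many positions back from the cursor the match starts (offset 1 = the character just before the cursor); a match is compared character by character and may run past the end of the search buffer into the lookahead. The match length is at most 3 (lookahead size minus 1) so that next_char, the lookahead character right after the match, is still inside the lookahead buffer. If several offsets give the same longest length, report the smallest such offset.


Try each offset into the search buffer:
  offset=1 (pos 3, char 'e'): match length 0
  offset=2 (pos 2, char 'e'): match length 0
  offset=3 (pos 1, char 'e'): match length 0
  offset=4 (pos 0, char 'c'): match length 3
Longest match has length 3 at offset 4.
next_char = character at position 4 + 3 = 7 -> 'c'

Best match: offset=4, length=3 (matching 'cee' starting at position 0)
LZ77 triple: (4, 3, 'c')


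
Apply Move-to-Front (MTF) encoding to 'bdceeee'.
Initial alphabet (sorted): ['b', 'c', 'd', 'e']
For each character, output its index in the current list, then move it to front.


MTF encoding:
'b': index 0 in ['b', 'c', 'd', 'e'] -> ['b', 'c', 'd', 'e']
'd': index 2 in ['b', 'c', 'd', 'e'] -> ['d', 'b', 'c', 'e']
'c': index 2 in ['d', 'b', 'c', 'e'] -> ['c', 'd', 'b', 'e']
'e': index 3 in ['c', 'd', 'b', 'e'] -> ['e', 'c', 'd', 'b']
'e': index 0 in ['e', 'c', 'd', 'b'] -> ['e', 'c', 'd', 'b']
'e': index 0 in ['e', 'c', 'd', 'b'] -> ['e', 'c', 'd', 'b']
'e': index 0 in ['e', 'c', 'd', 'b'] -> ['e', 'c', 'd', 'b']


Output: [0, 2, 2, 3, 0, 0, 0]


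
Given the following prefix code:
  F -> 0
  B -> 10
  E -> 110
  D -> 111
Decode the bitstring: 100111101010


Decoding step by step:
Bits 10 -> B
Bits 0 -> F
Bits 111 -> D
Bits 10 -> B
Bits 10 -> B
Bits 10 -> B


Decoded message: BFDBBB


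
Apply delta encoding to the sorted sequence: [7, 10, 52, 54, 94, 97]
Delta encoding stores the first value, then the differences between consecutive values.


First value: 7
Deltas:
  10 - 7 = 3
  52 - 10 = 42
  54 - 52 = 2
  94 - 54 = 40
  97 - 94 = 3


Delta encoded: [7, 3, 42, 2, 40, 3]


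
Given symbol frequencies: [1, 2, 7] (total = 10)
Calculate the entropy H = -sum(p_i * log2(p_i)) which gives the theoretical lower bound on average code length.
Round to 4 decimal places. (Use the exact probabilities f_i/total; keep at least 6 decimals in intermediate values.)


Per-symbol terms -p_i * log2(p_i) with p_i = f_i/10:
  p = 1/10 = 0.100000: log2(p) = -3.321928, -p*log2(p) = 0.332193
  p = 2/10 = 0.200000: log2(p) = -2.321928, -p*log2(p) = 0.464386
  p = 7/10 = 0.700000: log2(p) = -0.514573, -p*log2(p) = 0.360201
H = 0.332193 + 0.464386 + 0.360201 = 1.156780

H = 1.1568 bits/symbol


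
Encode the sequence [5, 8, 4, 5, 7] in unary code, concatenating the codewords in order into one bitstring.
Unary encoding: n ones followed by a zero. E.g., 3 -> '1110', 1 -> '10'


Encode each number as n ones followed by a terminating 0:
  5 -> 111110 (6 bits)
  8 -> 111111110 (9 bits)
  4 -> 11110 (5 bits)
  5 -> 111110 (6 bits)
  7 -> 11111110 (8 bits)
Total length = 6 + 9 + 5 + 6 + 8 = 34 bits.

Unary([5, 8, 4, 5, 7]) = 1111101111111101111011111011111110 (34 bits)


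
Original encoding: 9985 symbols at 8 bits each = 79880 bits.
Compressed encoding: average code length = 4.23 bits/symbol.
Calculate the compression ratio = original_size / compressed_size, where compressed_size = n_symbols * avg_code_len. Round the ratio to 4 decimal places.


original_size = n_symbols * orig_bits = 9985 * 8 = 79880 bits
compressed_size = n_symbols * avg_code_len = 9985 * 4.23 = 42236.55 bits
ratio = original_size / compressed_size = 79880 / 42236.55 = 1.8913

Compression ratio = 1.8913


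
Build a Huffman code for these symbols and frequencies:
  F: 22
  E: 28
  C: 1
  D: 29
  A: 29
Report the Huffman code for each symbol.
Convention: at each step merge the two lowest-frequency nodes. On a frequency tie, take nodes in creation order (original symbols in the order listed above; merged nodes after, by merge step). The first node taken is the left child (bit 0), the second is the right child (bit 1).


Huffman tree construction:
Step 1: Merge C(1) + F(22) = 23
Step 2: Merge (C+F)(23) + E(28) = 51
Step 3: Merge D(29) + A(29) = 58
Step 4: Merge ((C+F)+E)(51) + (D+A)(58) = 109
Read each symbol's code off the tree from the root (left child = 0, right child = 1).

Codes:
  F: 001 (length 3)
  E: 01 (length 2)
  C: 000 (length 3)
  D: 10 (length 2)
  A: 11 (length 2)
Average code length: 241/109 = 2.2110 bits/symbol


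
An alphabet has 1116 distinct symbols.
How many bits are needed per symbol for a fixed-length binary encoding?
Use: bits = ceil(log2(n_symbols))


log2(1116) = 10.1241
Bracket: 2^10 = 1024 < 1116 <= 2^11 = 2048
So ceil(log2(1116)) = 11

bits = ceil(log2(1116)) = ceil(10.1241) = 11 bits


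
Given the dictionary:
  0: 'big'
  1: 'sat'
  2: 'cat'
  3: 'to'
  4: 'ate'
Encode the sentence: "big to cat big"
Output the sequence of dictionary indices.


Look up each word in the dictionary:
  'big' -> 0
  'to' -> 3
  'cat' -> 2
  'big' -> 0

Encoded: [0, 3, 2, 0]


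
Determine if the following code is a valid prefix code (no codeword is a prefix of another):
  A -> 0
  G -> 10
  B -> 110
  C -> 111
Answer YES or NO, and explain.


Checking each pair (does one codeword prefix another?):
  A='0' vs G='10': no prefix
  A='0' vs B='110': no prefix
  A='0' vs C='111': no prefix
  G='10' vs A='0': no prefix
  G='10' vs B='110': no prefix
  G='10' vs C='111': no prefix
  B='110' vs A='0': no prefix
  B='110' vs G='10': no prefix
  B='110' vs C='111': no prefix
  C='111' vs A='0': no prefix
  C='111' vs G='10': no prefix
  C='111' vs B='110': no prefix
No violation found over all pairs.

YES -- this is a valid prefix code. No codeword is a prefix of any other codeword.


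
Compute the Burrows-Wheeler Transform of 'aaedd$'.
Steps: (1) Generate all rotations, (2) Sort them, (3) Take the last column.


Rotations (sorted):
  0: $aaedd -> last char: d
  1: aaedd$ -> last char: $
  2: aedd$a -> last char: a
  3: d$aaed -> last char: d
  4: dd$aae -> last char: e
  5: edd$aa -> last char: a


BWT = d$adea


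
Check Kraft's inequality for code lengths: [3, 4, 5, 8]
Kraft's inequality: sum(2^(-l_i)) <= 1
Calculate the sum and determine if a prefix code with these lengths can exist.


Sum = 2^(-3) + 2^(-4) + 2^(-5) + 2^(-8)
    = 0.125 + 0.0625 + 0.03125 + 0.00390625
    = 57/256 = 0.22265625
Since 0.22265625 <= 1, Kraft's inequality IS satisfied.
A prefix code with these lengths CAN exist.

Kraft sum = 0.22265625. Satisfied.


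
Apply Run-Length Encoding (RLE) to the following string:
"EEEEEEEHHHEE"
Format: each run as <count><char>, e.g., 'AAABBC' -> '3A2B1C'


Scanning runs left to right:
  i=0: run of 'E' x 7 -> '7E'
  i=7: run of 'H' x 3 -> '3H'
  i=10: run of 'E' x 2 -> '2E'

RLE = 7E3H2E


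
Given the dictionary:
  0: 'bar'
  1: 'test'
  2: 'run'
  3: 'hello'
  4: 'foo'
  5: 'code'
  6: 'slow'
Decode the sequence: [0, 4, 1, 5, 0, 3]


Look up each index in the dictionary:
  0 -> 'bar'
  4 -> 'foo'
  1 -> 'test'
  5 -> 'code'
  0 -> 'bar'
  3 -> 'hello'

Decoded: "bar foo test code bar hello"


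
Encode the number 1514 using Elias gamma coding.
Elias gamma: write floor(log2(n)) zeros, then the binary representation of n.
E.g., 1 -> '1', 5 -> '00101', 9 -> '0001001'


num_bits = floor(log2(1514)) + 1 = 11
leading_zeros = num_bits - 1 = 10
binary(1514) = 10111101010

Elias gamma(1514) = '0000000000' + '10111101010' = 000000000010111101010 (21 bits)


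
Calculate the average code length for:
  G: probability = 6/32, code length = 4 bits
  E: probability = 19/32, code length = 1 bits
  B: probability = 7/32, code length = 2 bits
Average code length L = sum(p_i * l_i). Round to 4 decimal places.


Weighted contributions p_i * l_i:
  G: (6/32) * 4 = 24/32
  E: (19/32) * 1 = 19/32
  B: (7/32) * 2 = 14/32
Sum = (24 + 19 + 14)/32 = 57/32

L = 57/32 = 1.7813 bits/symbol


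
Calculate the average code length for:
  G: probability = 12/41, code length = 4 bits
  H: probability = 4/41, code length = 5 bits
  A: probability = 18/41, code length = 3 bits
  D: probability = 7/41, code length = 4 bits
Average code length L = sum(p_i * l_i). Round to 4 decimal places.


Weighted contributions p_i * l_i:
  G: (12/41) * 4 = 48/41
  H: (4/41) * 5 = 20/41
  A: (18/41) * 3 = 54/41
  D: (7/41) * 4 = 28/41
Sum = (48 + 20 + 54 + 28)/41 = 150/41

L = 150/41 = 3.6585 bits/symbol


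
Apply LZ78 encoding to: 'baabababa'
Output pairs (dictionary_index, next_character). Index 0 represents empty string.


LZ78 encoding steps:
Dictionary: {0: ''}
Step 1: w='' (idx 0), next='b' -> output (0, 'b'), add 'b' as idx 1
Step 2: w='' (idx 0), next='a' -> output (0, 'a'), add 'a' as idx 2
Step 3: w='a' (idx 2), next='b' -> output (2, 'b'), add 'ab' as idx 3
Step 4: w='ab' (idx 3), next='a' -> output (3, 'a'), add 'aba' as idx 4
Step 5: w='b' (idx 1), next='a' -> output (1, 'a'), add 'ba' as idx 5


Encoded: [(0, 'b'), (0, 'a'), (2, 'b'), (3, 'a'), (1, 'a')]


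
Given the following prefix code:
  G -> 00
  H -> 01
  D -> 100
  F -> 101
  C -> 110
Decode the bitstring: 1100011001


Decoding step by step:
Bits 110 -> C
Bits 00 -> G
Bits 110 -> C
Bits 01 -> H


Decoded message: CGCH


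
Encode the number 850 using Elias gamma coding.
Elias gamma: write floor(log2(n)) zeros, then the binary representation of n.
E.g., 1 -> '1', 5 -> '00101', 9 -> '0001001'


num_bits = floor(log2(850)) + 1 = 10
leading_zeros = num_bits - 1 = 9
binary(850) = 1101010010

Elias gamma(850) = '000000000' + '1101010010' = 0000000001101010010 (19 bits)


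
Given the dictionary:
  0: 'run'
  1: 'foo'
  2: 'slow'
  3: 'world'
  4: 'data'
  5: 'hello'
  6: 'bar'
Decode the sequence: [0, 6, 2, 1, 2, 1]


Look up each index in the dictionary:
  0 -> 'run'
  6 -> 'bar'
  2 -> 'slow'
  1 -> 'foo'
  2 -> 'slow'
  1 -> 'foo'

Decoded: "run bar slow foo slow foo"


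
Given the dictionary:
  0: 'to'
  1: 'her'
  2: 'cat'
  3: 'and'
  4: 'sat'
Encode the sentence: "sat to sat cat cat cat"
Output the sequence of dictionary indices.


Look up each word in the dictionary:
  'sat' -> 4
  'to' -> 0
  'sat' -> 4
  'cat' -> 2
  'cat' -> 2
  'cat' -> 2

Encoded: [4, 0, 4, 2, 2, 2]


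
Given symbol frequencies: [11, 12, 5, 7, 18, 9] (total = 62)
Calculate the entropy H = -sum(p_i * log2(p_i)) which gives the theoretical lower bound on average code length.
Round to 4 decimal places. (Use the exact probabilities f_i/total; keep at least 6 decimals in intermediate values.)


Per-symbol terms -p_i * log2(p_i) with p_i = f_i/62:
  p = 11/62 = 0.177419: log2(p) = -2.494765, -p*log2(p) = 0.442620
  p = 12/62 = 0.193548: log2(p) = -2.369234, -p*log2(p) = 0.458561
  p = 5/62 = 0.080645: log2(p) = -3.632268, -p*log2(p) = 0.292925
  p = 7/62 = 0.112903: log2(p) = -3.146841, -p*log2(p) = 0.355289
  p = 18/62 = 0.290323: log2(p) = -1.784271, -p*log2(p) = 0.518014
  p = 9/62 = 0.145161: log2(p) = -2.784271, -p*log2(p) = 0.404168
H = 0.442620 + 0.458561 + 0.292925 + 0.355289 + 0.518014 + 0.404168 = 2.471577

H = 2.4716 bits/symbol


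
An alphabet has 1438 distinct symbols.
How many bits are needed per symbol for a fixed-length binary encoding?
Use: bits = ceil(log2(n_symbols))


log2(1438) = 10.4898
Bracket: 2^10 = 1024 < 1438 <= 2^11 = 2048
So ceil(log2(1438)) = 11

bits = ceil(log2(1438)) = ceil(10.4898) = 11 bits


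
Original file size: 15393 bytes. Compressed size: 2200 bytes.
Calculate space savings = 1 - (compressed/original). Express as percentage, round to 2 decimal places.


ratio = compressed/original = 2200/15393 = 0.142922
savings = 1 - ratio = 1 - 0.142922 = 0.857078
as a percentage: 0.857078 * 100 = 85.71%

Space savings = 1 - 2200/15393 = 85.71%


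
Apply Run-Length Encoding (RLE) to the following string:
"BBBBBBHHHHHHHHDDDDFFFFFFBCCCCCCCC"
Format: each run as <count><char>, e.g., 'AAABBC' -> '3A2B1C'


Scanning runs left to right:
  i=0: run of 'B' x 6 -> '6B'
  i=6: run of 'H' x 8 -> '8H'
  i=14: run of 'D' x 4 -> '4D'
  i=18: run of 'F' x 6 -> '6F'
  i=24: run of 'B' x 1 -> '1B'
  i=25: run of 'C' x 8 -> '8C'

RLE = 6B8H4D6F1B8C


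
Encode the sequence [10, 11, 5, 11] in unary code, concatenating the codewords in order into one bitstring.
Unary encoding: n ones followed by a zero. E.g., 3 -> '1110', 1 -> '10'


Encode each number as n ones followed by a terminating 0:
  10 -> 11111111110 (11 bits)
  11 -> 111111111110 (12 bits)
  5 -> 111110 (6 bits)
  11 -> 111111111110 (12 bits)
Total length = 11 + 12 + 6 + 12 = 41 bits.

Unary([10, 11, 5, 11]) = 11111111110111111111110111110111111111110 (41 bits)


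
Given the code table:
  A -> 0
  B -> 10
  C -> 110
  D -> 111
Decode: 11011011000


Decoding:
110 -> C
110 -> C
110 -> C
0 -> A
0 -> A


Result: CCCAA


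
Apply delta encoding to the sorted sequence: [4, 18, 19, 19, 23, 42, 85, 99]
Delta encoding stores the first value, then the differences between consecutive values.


First value: 4
Deltas:
  18 - 4 = 14
  19 - 18 = 1
  19 - 19 = 0
  23 - 19 = 4
  42 - 23 = 19
  85 - 42 = 43
  99 - 85 = 14


Delta encoded: [4, 14, 1, 0, 4, 19, 43, 14]


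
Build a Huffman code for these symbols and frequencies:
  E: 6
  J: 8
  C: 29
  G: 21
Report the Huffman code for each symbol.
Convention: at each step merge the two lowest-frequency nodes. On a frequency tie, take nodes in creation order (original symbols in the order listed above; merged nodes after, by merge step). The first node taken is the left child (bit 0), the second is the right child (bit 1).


Huffman tree construction:
Step 1: Merge E(6) + J(8) = 14
Step 2: Merge (E+J)(14) + G(21) = 35
Step 3: Merge C(29) + ((E+J)+G)(35) = 64
Read each symbol's code off the tree from the root (left child = 0, right child = 1).

Codes:
  E: 100 (length 3)
  J: 101 (length 3)
  C: 0 (length 1)
  G: 11 (length 2)
Average code length: 113/64 = 1.7656 bits/symbol


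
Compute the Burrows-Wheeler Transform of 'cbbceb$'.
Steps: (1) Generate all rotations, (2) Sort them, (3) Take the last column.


Rotations (sorted):
  0: $cbbceb -> last char: b
  1: b$cbbce -> last char: e
  2: bbceb$c -> last char: c
  3: bceb$cb -> last char: b
  4: cbbceb$ -> last char: $
  5: ceb$cbb -> last char: b
  6: eb$cbbc -> last char: c


BWT = becb$bc


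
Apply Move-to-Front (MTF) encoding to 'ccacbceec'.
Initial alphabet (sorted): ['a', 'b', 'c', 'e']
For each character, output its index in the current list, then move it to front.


MTF encoding:
'c': index 2 in ['a', 'b', 'c', 'e'] -> ['c', 'a', 'b', 'e']
'c': index 0 in ['c', 'a', 'b', 'e'] -> ['c', 'a', 'b', 'e']
'a': index 1 in ['c', 'a', 'b', 'e'] -> ['a', 'c', 'b', 'e']
'c': index 1 in ['a', 'c', 'b', 'e'] -> ['c', 'a', 'b', 'e']
'b': index 2 in ['c', 'a', 'b', 'e'] -> ['b', 'c', 'a', 'e']
'c': index 1 in ['b', 'c', 'a', 'e'] -> ['c', 'b', 'a', 'e']
'e': index 3 in ['c', 'b', 'a', 'e'] -> ['e', 'c', 'b', 'a']
'e': index 0 in ['e', 'c', 'b', 'a'] -> ['e', 'c', 'b', 'a']
'c': index 1 in ['e', 'c', 'b', 'a'] -> ['c', 'e', 'b', 'a']


Output: [2, 0, 1, 1, 2, 1, 3, 0, 1]


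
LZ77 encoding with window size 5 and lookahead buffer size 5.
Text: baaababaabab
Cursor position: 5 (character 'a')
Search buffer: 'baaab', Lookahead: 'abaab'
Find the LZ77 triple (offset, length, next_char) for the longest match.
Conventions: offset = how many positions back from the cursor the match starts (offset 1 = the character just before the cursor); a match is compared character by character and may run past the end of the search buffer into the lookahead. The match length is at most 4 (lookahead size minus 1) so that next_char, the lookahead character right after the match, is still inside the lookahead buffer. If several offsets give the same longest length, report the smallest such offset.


Try each offset into the search buffer:
  offset=1 (pos 4, char 'b'): match length 0
  offset=2 (pos 3, char 'a'): match length 3
  offset=3 (pos 2, char 'a'): match length 1
  offset=4 (pos 1, char 'a'): match length 1
  offset=5 (pos 0, char 'b'): match length 0
Longest match has length 3 at offset 2.
next_char = character at position 5 + 3 = 8 -> 'a'

Best match: offset=2, length=3 (matching 'aba' starting at position 3)
LZ77 triple: (2, 3, 'a')


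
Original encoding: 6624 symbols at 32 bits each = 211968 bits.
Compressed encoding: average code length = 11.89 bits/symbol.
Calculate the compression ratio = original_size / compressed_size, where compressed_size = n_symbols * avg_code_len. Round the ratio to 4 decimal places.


original_size = n_symbols * orig_bits = 6624 * 32 = 211968 bits
compressed_size = n_symbols * avg_code_len = 6624 * 11.89 = 78759.36 bits
ratio = original_size / compressed_size = 211968 / 78759.36 = 2.6913

Compression ratio = 2.6913


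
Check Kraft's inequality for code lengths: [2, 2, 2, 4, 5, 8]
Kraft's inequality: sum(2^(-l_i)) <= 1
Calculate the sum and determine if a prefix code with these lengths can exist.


Sum = 2^(-2) + 2^(-2) + 2^(-2) + 2^(-4) + 2^(-5) + 2^(-8)
    = 0.25 + 0.25 + 0.25 + 0.0625 + 0.03125 + 0.00390625
    = 217/256 = 0.84765625
Since 0.84765625 <= 1, Kraft's inequality IS satisfied.
A prefix code with these lengths CAN exist.

Kraft sum = 0.84765625. Satisfied.


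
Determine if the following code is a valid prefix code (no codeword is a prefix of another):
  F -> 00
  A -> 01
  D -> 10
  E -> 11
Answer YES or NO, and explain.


Checking each pair (does one codeword prefix another?):
  F='00' vs A='01': no prefix
  F='00' vs D='10': no prefix
  F='00' vs E='11': no prefix
  A='01' vs F='00': no prefix
  A='01' vs D='10': no prefix
  A='01' vs E='11': no prefix
  D='10' vs F='00': no prefix
  D='10' vs A='01': no prefix
  D='10' vs E='11': no prefix
  E='11' vs F='00': no prefix
  E='11' vs A='01': no prefix
  E='11' vs D='10': no prefix
No violation found over all pairs.

YES -- this is a valid prefix code. No codeword is a prefix of any other codeword.


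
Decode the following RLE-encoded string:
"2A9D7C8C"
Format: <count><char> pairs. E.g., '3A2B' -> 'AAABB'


Expanding each <count><char> pair:
  2A -> 'AA'
  9D -> 'DDDDDDDDD'
  7C -> 'CCCCCCC'
  8C -> 'CCCCCCCC'

Decoded = AADDDDDDDDDCCCCCCCCCCCCCCC
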